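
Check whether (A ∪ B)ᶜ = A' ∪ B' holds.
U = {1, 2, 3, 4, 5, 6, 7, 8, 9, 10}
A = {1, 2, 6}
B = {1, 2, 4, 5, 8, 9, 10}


LHS: A ∪ B = {1, 2, 4, 5, 6, 8, 9, 10}
(A ∪ B)' = U \ (A ∪ B) = {3, 7}
A' = {3, 4, 5, 7, 8, 9, 10}, B' = {3, 6, 7}
Claimed RHS: A' ∪ B' = {3, 4, 5, 6, 7, 8, 9, 10}
Identity is INVALID: LHS = {3, 7} but the RHS claimed here equals {3, 4, 5, 6, 7, 8, 9, 10}. The correct form is (A ∪ B)' = A' ∩ B'.

Identity is invalid: (A ∪ B)' = {3, 7} but A' ∪ B' = {3, 4, 5, 6, 7, 8, 9, 10}. The correct De Morgan law is (A ∪ B)' = A' ∩ B'.


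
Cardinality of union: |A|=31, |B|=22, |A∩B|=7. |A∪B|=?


|A ∪ B| = |A| + |B| - |A ∩ B|
= 31 + 22 - 7
= 46

|A ∪ B| = 46


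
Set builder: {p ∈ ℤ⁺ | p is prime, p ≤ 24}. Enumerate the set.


Checking each candidate:
Condition: primes ≤ 24
Result = {2, 3, 5, 7, 11, 13, 17, 19, 23}

{2, 3, 5, 7, 11, 13, 17, 19, 23}


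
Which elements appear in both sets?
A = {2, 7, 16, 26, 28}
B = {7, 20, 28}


A ∩ B = elements in both A and B
A = {2, 7, 16, 26, 28}
B = {7, 20, 28}
A ∩ B = {7, 28}

A ∩ B = {7, 28}


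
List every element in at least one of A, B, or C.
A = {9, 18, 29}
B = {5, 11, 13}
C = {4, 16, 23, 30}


A ∪ B = {5, 9, 11, 13, 18, 29}
(A ∪ B) ∪ C = {4, 5, 9, 11, 13, 16, 18, 23, 29, 30}

A ∪ B ∪ C = {4, 5, 9, 11, 13, 16, 18, 23, 29, 30}


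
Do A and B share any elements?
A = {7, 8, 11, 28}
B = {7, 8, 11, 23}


Disjoint means A ∩ B = ∅.
A ∩ B = {7, 8, 11}
A ∩ B ≠ ∅, so A and B are NOT disjoint.

Yes — A and B share the element(s) of A ∩ B = {7, 8, 11}, so they are not disjoint


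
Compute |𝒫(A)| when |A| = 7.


Number of subsets = 2^n
= 2^7
= 128

|P(A)| = 128


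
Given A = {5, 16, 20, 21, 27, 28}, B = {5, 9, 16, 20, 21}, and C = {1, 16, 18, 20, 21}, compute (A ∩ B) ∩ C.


A ∩ B = {5, 16, 20, 21}
(A ∩ B) ∩ C = {16, 20, 21}

A ∩ B ∩ C = {16, 20, 21}


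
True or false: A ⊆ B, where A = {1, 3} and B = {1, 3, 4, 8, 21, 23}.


A ⊆ B means every element of A is in B.
All elements of A are in B.
So A ⊆ B.

Yes, A ⊆ B


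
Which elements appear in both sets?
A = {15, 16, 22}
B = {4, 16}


A ∩ B = elements in both A and B
A = {15, 16, 22}
B = {4, 16}
A ∩ B = {16}

A ∩ B = {16}


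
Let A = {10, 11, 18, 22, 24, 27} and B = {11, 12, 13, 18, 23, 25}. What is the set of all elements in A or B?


A ∪ B = all elements in A or B (or both)
A = {10, 11, 18, 22, 24, 27}
B = {11, 12, 13, 18, 23, 25}
A ∪ B = {10, 11, 12, 13, 18, 22, 23, 24, 25, 27}

A ∪ B = {10, 11, 12, 13, 18, 22, 23, 24, 25, 27}


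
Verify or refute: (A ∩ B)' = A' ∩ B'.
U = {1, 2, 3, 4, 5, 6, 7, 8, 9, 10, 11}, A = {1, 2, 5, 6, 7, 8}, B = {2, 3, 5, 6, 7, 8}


LHS: A ∩ B = {2, 5, 6, 7, 8}
(A ∩ B)' = U \ (A ∩ B) = {1, 3, 4, 9, 10, 11}
A' = {3, 4, 9, 10, 11}, B' = {1, 4, 9, 10, 11}
Claimed RHS: A' ∩ B' = {4, 9, 10, 11}
Identity is INVALID: LHS = {1, 3, 4, 9, 10, 11} but the RHS claimed here equals {4, 9, 10, 11}. The correct form is (A ∩ B)' = A' ∪ B'.

Identity is invalid: (A ∩ B)' = {1, 3, 4, 9, 10, 11} but A' ∩ B' = {4, 9, 10, 11}. The correct De Morgan law is (A ∩ B)' = A' ∪ B'.


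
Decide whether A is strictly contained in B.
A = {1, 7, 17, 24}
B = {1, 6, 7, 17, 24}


A ⊂ B requires: A ⊆ B AND A ≠ B.
A ⊆ B? Yes
A = B? No
A ⊂ B: Yes (A is a proper subset of B)

Yes, A ⊂ B


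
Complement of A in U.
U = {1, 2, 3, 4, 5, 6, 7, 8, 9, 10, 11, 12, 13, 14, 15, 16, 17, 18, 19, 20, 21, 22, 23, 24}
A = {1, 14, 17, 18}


Aᶜ = U \ A = elements in U but not in A
U = {1, 2, 3, 4, 5, 6, 7, 8, 9, 10, 11, 12, 13, 14, 15, 16, 17, 18, 19, 20, 21, 22, 23, 24}
A = {1, 14, 17, 18}
Aᶜ = {2, 3, 4, 5, 6, 7, 8, 9, 10, 11, 12, 13, 15, 16, 19, 20, 21, 22, 23, 24}

Aᶜ = {2, 3, 4, 5, 6, 7, 8, 9, 10, 11, 12, 13, 15, 16, 19, 20, 21, 22, 23, 24}


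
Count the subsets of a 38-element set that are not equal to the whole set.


Total subsets = 2^n = 2^38 = 274877906944
Proper subsets exclude the set itself: 2^n - 1
= 274877906944 - 1
= 274877906943

Number of proper subsets = 274877906943


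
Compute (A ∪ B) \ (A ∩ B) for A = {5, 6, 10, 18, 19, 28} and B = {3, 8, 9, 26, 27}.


A △ B = (A \ B) ∪ (B \ A) = elements in exactly one of A or B
A \ B = {5, 6, 10, 18, 19, 28}
B \ A = {3, 8, 9, 26, 27}
A △ B = {3, 5, 6, 8, 9, 10, 18, 19, 26, 27, 28}

A △ B = {3, 5, 6, 8, 9, 10, 18, 19, 26, 27, 28}


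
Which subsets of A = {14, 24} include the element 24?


A subset of A contains 24 iff the remaining 1 elements form any subset of A \ {24}.
Count: 2^(n-1) = 2^1 = 2
Subsets containing 24: {24}, {14, 24}

Subsets containing 24 (2 total): {24}, {14, 24}


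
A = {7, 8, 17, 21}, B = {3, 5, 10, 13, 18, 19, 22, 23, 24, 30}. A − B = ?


A \ B = elements in A but not in B
A = {7, 8, 17, 21}
B = {3, 5, 10, 13, 18, 19, 22, 23, 24, 30}
Remove from A any elements in B
A \ B = {7, 8, 17, 21}

A \ B = {7, 8, 17, 21}


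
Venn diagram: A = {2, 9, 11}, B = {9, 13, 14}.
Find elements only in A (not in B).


A = {2, 9, 11}
B = {9, 13, 14}
Region: only in A (not in B)
Elements: {2, 11}

Elements only in A (not in B): {2, 11}


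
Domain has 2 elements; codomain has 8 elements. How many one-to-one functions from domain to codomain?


An injection sends each of |A| = 2 inputs to a distinct output in B.
# injections = |B|·(|B|-1)·…·(|B|-|A|+1) = 8! / (8 - 2)!
= 8 × 7
= 56

Number of injections = 56


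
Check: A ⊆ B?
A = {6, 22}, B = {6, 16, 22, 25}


A ⊆ B means every element of A is in B.
All elements of A are in B.
So A ⊆ B.

Yes, A ⊆ B


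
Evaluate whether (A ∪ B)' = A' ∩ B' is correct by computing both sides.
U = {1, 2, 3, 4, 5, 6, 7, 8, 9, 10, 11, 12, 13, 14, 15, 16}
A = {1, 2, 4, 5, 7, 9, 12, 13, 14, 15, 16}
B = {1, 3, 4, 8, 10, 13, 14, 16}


LHS: A ∪ B = {1, 2, 3, 4, 5, 7, 8, 9, 10, 12, 13, 14, 15, 16}
(A ∪ B)' = U \ (A ∪ B) = {6, 11}
A' = {3, 6, 8, 10, 11}, B' = {2, 5, 6, 7, 9, 11, 12, 15}
Claimed RHS: A' ∩ B' = {6, 11}
Identity is VALID: LHS = RHS = {6, 11} ✓

Identity is valid. (A ∪ B)' = A' ∩ B' = {6, 11}


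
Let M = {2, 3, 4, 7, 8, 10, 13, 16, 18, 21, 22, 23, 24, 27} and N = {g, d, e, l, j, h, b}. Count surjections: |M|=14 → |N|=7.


n = |M| = 14, k = |N| = 7. Surjections via inclusion-exclusion:
S(n,k) = Σ(-1)^i × C(k,i) × (k-i)^n, i=0 to k
i=0: (-1)^0×C(7,0)×7^14 = 678223072849
i=1: (-1)^1×C(7,1)×6^14 = -548549148672
i=2: (-1)^2×C(7,2)×5^14 = 128173828125
i=3: (-1)^3×C(7,3)×4^14 = -9395240960
i=4: (-1)^4×C(7,4)×3^14 = 167403915
i=5: (-1)^5×C(7,5)×2^14 = -344064
i=6: (-1)^6×C(7,6)×1^14 = 7
i=7: (-1)^7×C(7,7)×0^14 = 0
Total = 248619571200

Number of surjections = 248619571200


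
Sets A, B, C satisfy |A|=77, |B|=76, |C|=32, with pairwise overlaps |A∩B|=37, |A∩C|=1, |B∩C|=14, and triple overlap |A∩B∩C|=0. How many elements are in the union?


|A∪B∪C| = |A|+|B|+|C| - |A∩B|-|A∩C|-|B∩C| + |A∩B∩C|
= 77+76+32 - 37-1-14 + 0
= 185 - 52 + 0
= 133

|A ∪ B ∪ C| = 133


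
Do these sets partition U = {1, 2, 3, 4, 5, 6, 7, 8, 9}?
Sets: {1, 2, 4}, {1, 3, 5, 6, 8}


A partition requires: (1) non-empty parts, (2) pairwise disjoint, (3) union = U
Parts: {1, 2, 4}, {1, 3, 5, 6, 8}
Union of parts: {1, 2, 3, 4, 5, 6, 8}
U = {1, 2, 3, 4, 5, 6, 7, 8, 9}
All non-empty? True
Pairwise disjoint? False
Covers U? False

No, not a valid partition


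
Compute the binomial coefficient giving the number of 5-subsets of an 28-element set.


C(n,k) = n! / (k!(n-k)!)
C(28,5) = 28! / (5!23!)
= 98280

C(28,5) = 98280


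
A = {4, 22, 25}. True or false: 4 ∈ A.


A = {4, 22, 25}
Checking if 4 is in A
4 is in A → True

4 ∈ A


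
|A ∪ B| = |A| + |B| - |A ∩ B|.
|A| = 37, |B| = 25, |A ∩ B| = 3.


|A ∪ B| = |A| + |B| - |A ∩ B|
= 37 + 25 - 3
= 59

|A ∪ B| = 59


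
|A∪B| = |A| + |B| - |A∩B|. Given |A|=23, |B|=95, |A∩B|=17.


|A ∪ B| = |A| + |B| - |A ∩ B|
= 23 + 95 - 17
= 101

|A ∪ B| = 101


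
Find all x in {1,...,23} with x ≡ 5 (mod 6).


Checking each candidate:
Condition: x in {1,...,23} with x ≡ 5 (mod 6)
Result = {5, 11, 17, 23}

{5, 11, 17, 23}


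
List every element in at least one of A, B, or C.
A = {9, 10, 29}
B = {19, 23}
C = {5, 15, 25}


A ∪ B = {9, 10, 19, 23, 29}
(A ∪ B) ∪ C = {5, 9, 10, 15, 19, 23, 25, 29}

A ∪ B ∪ C = {5, 9, 10, 15, 19, 23, 25, 29}


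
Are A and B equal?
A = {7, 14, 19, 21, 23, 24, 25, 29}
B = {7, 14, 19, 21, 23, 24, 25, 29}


Two sets are equal iff they have exactly the same elements.
A = {7, 14, 19, 21, 23, 24, 25, 29}
B = {7, 14, 19, 21, 23, 24, 25, 29}
Same elements → A = B

Yes, A = B


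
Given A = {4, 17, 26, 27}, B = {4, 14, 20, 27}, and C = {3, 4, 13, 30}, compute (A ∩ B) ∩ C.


A ∩ B = {4, 27}
(A ∩ B) ∩ C = {4}

A ∩ B ∩ C = {4}


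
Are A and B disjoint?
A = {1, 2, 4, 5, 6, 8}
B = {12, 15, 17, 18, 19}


Disjoint means A ∩ B = ∅.
A ∩ B = ∅
A ∩ B = ∅, so A and B are disjoint.

Yes, A and B are disjoint


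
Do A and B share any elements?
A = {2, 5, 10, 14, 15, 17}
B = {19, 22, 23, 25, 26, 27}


Disjoint means A ∩ B = ∅.
A ∩ B = ∅
A ∩ B = ∅, so A and B are disjoint.

No — A and B share no elements (A ∩ B = ∅), so they are disjoint


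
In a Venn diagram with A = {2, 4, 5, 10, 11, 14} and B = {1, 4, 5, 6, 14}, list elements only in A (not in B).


A = {2, 4, 5, 10, 11, 14}
B = {1, 4, 5, 6, 14}
Region: only in A (not in B)
Elements: {2, 10, 11}

Elements only in A (not in B): {2, 10, 11}


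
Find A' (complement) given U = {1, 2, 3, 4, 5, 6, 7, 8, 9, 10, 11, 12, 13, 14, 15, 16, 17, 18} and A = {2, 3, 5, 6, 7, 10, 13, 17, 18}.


Aᶜ = U \ A = elements in U but not in A
U = {1, 2, 3, 4, 5, 6, 7, 8, 9, 10, 11, 12, 13, 14, 15, 16, 17, 18}
A = {2, 3, 5, 6, 7, 10, 13, 17, 18}
Aᶜ = {1, 4, 8, 9, 11, 12, 14, 15, 16}

Aᶜ = {1, 4, 8, 9, 11, 12, 14, 15, 16}


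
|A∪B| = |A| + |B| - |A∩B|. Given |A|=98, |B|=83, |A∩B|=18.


|A ∪ B| = |A| + |B| - |A ∩ B|
= 98 + 83 - 18
= 163

|A ∪ B| = 163


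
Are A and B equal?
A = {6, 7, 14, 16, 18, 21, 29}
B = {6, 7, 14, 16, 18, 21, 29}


Two sets are equal iff they have exactly the same elements.
A = {6, 7, 14, 16, 18, 21, 29}
B = {6, 7, 14, 16, 18, 21, 29}
Same elements → A = B

Yes, A = B


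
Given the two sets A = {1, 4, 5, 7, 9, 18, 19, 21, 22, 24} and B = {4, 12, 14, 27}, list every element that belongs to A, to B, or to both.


A ∪ B = all elements in A or B (or both)
A = {1, 4, 5, 7, 9, 18, 19, 21, 22, 24}
B = {4, 12, 14, 27}
A ∪ B = {1, 4, 5, 7, 9, 12, 14, 18, 19, 21, 22, 24, 27}

A ∪ B = {1, 4, 5, 7, 9, 12, 14, 18, 19, 21, 22, 24, 27}


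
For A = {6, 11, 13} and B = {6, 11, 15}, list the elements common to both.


A ∩ B = elements in both A and B
A = {6, 11, 13}
B = {6, 11, 15}
A ∩ B = {6, 11}

A ∩ B = {6, 11}


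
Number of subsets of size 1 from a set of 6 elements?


C(n,k) = n! / (k!(n-k)!)
C(6,1) = 6! / (1!5!)
= 6

C(6,1) = 6


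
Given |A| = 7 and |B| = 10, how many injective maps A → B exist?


An injection sends each of |A| = 7 inputs to a distinct output in B.
# injections = |B|·(|B|-1)·…·(|B|-|A|+1) = 10! / (10 - 7)!
= 10 × 9 × 8 × 7 × 6 × 5 × 4
= 604800

Number of injections = 604800


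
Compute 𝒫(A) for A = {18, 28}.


|A| = 2, so |P(A)| = 2^2 = 4
Enumerate subsets by cardinality (0 to 2):
∅, {18}, {28}, {18, 28}

P(A) has 4 subsets: ∅, {18}, {28}, {18, 28}


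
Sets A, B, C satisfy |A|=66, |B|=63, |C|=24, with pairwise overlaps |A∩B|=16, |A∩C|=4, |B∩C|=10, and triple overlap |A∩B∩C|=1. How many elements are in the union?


|A∪B∪C| = |A|+|B|+|C| - |A∩B|-|A∩C|-|B∩C| + |A∩B∩C|
= 66+63+24 - 16-4-10 + 1
= 153 - 30 + 1
= 124

|A ∪ B ∪ C| = 124


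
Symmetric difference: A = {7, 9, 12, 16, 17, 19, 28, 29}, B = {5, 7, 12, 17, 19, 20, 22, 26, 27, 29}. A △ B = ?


A △ B = (A \ B) ∪ (B \ A) = elements in exactly one of A or B
A \ B = {9, 16, 28}
B \ A = {5, 20, 22, 26, 27}
A △ B = {5, 9, 16, 20, 22, 26, 27, 28}

A △ B = {5, 9, 16, 20, 22, 26, 27, 28}


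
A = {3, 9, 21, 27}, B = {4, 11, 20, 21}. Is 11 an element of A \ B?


A = {3, 9, 21, 27}, B = {4, 11, 20, 21}
A \ B = elements in A but not in B
A \ B = {3, 9, 27}
Checking if 11 ∈ A \ B
11 is not in A \ B → False

11 ∉ A \ B


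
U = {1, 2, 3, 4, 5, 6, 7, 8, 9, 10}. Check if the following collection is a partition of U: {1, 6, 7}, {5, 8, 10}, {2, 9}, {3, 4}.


A partition requires: (1) non-empty parts, (2) pairwise disjoint, (3) union = U
Parts: {1, 6, 7}, {5, 8, 10}, {2, 9}, {3, 4}
Union of parts: {1, 2, 3, 4, 5, 6, 7, 8, 9, 10}
U = {1, 2, 3, 4, 5, 6, 7, 8, 9, 10}
All non-empty? True
Pairwise disjoint? True
Covers U? True

Yes, valid partition


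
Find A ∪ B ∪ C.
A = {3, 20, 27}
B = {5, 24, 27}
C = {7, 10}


A ∪ B = {3, 5, 20, 24, 27}
(A ∪ B) ∪ C = {3, 5, 7, 10, 20, 24, 27}

A ∪ B ∪ C = {3, 5, 7, 10, 20, 24, 27}


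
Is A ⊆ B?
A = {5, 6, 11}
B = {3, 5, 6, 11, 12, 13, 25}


A ⊆ B means every element of A is in B.
All elements of A are in B.
So A ⊆ B.

Yes, A ⊆ B


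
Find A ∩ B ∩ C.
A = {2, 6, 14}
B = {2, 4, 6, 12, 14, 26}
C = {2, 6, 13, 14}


A ∩ B = {2, 6, 14}
(A ∩ B) ∩ C = {2, 6, 14}

A ∩ B ∩ C = {2, 6, 14}


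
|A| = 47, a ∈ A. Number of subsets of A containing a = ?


Subsets of A containing a correspond to subsets of A \ {a}, which has 46 elements.
Count = 2^(n-1) = 2^46
= 70368744177664

Number of subsets containing a = 70368744177664


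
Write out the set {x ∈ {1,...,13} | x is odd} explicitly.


Checking each candidate:
Condition: odd numbers in {1,...,13}
Result = {1, 3, 5, 7, 9, 11, 13}

{1, 3, 5, 7, 9, 11, 13}


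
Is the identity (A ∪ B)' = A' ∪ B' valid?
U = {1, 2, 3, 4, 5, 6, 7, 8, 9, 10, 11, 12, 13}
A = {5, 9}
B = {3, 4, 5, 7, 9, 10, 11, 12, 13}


LHS: A ∪ B = {3, 4, 5, 7, 9, 10, 11, 12, 13}
(A ∪ B)' = U \ (A ∪ B) = {1, 2, 6, 8}
A' = {1, 2, 3, 4, 6, 7, 8, 10, 11, 12, 13}, B' = {1, 2, 6, 8}
Claimed RHS: A' ∪ B' = {1, 2, 3, 4, 6, 7, 8, 10, 11, 12, 13}
Identity is INVALID: LHS = {1, 2, 6, 8} but the RHS claimed here equals {1, 2, 3, 4, 6, 7, 8, 10, 11, 12, 13}. The correct form is (A ∪ B)' = A' ∩ B'.

Identity is invalid: (A ∪ B)' = {1, 2, 6, 8} but A' ∪ B' = {1, 2, 3, 4, 6, 7, 8, 10, 11, 12, 13}. The correct De Morgan law is (A ∪ B)' = A' ∩ B'.


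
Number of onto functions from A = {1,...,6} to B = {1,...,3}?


n = |A| = 6, k = |B| = 3. Surjections via inclusion-exclusion:
S(n,k) = Σ(-1)^i × C(k,i) × (k-i)^n, i=0 to k
i=0: (-1)^0×C(3,0)×3^6 = 729
i=1: (-1)^1×C(3,1)×2^6 = -192
i=2: (-1)^2×C(3,2)×1^6 = 3
i=3: (-1)^3×C(3,3)×0^6 = 0
Total = 540

Number of surjections = 540


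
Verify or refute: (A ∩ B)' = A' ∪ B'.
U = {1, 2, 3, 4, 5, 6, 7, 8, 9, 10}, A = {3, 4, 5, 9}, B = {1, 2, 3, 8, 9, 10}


LHS: A ∩ B = {3, 9}
(A ∩ B)' = U \ (A ∩ B) = {1, 2, 4, 5, 6, 7, 8, 10}
A' = {1, 2, 6, 7, 8, 10}, B' = {4, 5, 6, 7}
Claimed RHS: A' ∪ B' = {1, 2, 4, 5, 6, 7, 8, 10}
Identity is VALID: LHS = RHS = {1, 2, 4, 5, 6, 7, 8, 10} ✓

Identity is valid. (A ∩ B)' = A' ∪ B' = {1, 2, 4, 5, 6, 7, 8, 10}


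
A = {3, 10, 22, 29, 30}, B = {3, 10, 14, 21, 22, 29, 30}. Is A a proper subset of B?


A ⊂ B requires: A ⊆ B AND A ≠ B.
A ⊆ B? Yes
A = B? No
A ⊂ B: Yes (A is a proper subset of B)

Yes, A ⊂ B


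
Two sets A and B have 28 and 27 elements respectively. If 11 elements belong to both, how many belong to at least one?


|A ∪ B| = |A| + |B| - |A ∩ B|
= 28 + 27 - 11
= 44

|A ∪ B| = 44


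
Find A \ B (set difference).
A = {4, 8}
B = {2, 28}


A \ B = elements in A but not in B
A = {4, 8}
B = {2, 28}
Remove from A any elements in B
A \ B = {4, 8}

A \ B = {4, 8}


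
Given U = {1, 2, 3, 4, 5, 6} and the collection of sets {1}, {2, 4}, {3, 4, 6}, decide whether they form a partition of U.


A partition requires: (1) non-empty parts, (2) pairwise disjoint, (3) union = U
Parts: {1}, {2, 4}, {3, 4, 6}
Union of parts: {1, 2, 3, 4, 6}
U = {1, 2, 3, 4, 5, 6}
All non-empty? True
Pairwise disjoint? False
Covers U? False

No, not a valid partition


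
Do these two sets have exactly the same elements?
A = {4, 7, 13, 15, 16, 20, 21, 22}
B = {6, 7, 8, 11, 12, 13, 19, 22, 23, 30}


Two sets are equal iff they have exactly the same elements.
A = {4, 7, 13, 15, 16, 20, 21, 22}
B = {6, 7, 8, 11, 12, 13, 19, 22, 23, 30}
Differences: {4, 6, 8, 11, 12, 15, 16, 19, 20, 21, 23, 30}
A ≠ B

No, A ≠ B


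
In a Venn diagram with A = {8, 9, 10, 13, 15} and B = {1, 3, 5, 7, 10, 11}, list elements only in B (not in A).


A = {8, 9, 10, 13, 15}
B = {1, 3, 5, 7, 10, 11}
Region: only in B (not in A)
Elements: {1, 3, 5, 7, 11}

Elements only in B (not in A): {1, 3, 5, 7, 11}


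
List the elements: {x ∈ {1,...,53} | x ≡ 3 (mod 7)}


Checking each candidate:
Condition: x in {1,...,53} with x ≡ 3 (mod 7)
Result = {3, 10, 17, 24, 31, 38, 45, 52}

{3, 10, 17, 24, 31, 38, 45, 52}


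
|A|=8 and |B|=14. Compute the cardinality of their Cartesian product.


|A × B| = |A| × |B|
= 8 × 14
= 112

|A × B| = 112


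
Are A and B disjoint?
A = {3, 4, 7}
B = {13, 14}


Disjoint means A ∩ B = ∅.
A ∩ B = ∅
A ∩ B = ∅, so A and B are disjoint.

Yes, A and B are disjoint


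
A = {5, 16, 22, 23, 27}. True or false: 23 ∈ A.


A = {5, 16, 22, 23, 27}
Checking if 23 is in A
23 is in A → True

23 ∈ A


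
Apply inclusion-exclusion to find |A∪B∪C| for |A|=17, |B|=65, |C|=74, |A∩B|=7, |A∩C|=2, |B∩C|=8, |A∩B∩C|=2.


|A∪B∪C| = |A|+|B|+|C| - |A∩B|-|A∩C|-|B∩C| + |A∩B∩C|
= 17+65+74 - 7-2-8 + 2
= 156 - 17 + 2
= 141

|A ∪ B ∪ C| = 141


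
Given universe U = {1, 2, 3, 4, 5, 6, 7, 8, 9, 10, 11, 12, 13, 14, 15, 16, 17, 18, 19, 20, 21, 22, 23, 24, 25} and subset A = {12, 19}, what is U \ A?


Aᶜ = U \ A = elements in U but not in A
U = {1, 2, 3, 4, 5, 6, 7, 8, 9, 10, 11, 12, 13, 14, 15, 16, 17, 18, 19, 20, 21, 22, 23, 24, 25}
A = {12, 19}
Aᶜ = {1, 2, 3, 4, 5, 6, 7, 8, 9, 10, 11, 13, 14, 15, 16, 17, 18, 20, 21, 22, 23, 24, 25}

Aᶜ = {1, 2, 3, 4, 5, 6, 7, 8, 9, 10, 11, 13, 14, 15, 16, 17, 18, 20, 21, 22, 23, 24, 25}


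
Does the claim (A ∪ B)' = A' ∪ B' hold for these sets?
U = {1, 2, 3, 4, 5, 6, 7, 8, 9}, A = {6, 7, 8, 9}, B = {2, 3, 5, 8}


LHS: A ∪ B = {2, 3, 5, 6, 7, 8, 9}
(A ∪ B)' = U \ (A ∪ B) = {1, 4}
A' = {1, 2, 3, 4, 5}, B' = {1, 4, 6, 7, 9}
Claimed RHS: A' ∪ B' = {1, 2, 3, 4, 5, 6, 7, 9}
Identity is INVALID: LHS = {1, 4} but the RHS claimed here equals {1, 2, 3, 4, 5, 6, 7, 9}. The correct form is (A ∪ B)' = A' ∩ B'.

Identity is invalid: (A ∪ B)' = {1, 4} but A' ∪ B' = {1, 2, 3, 4, 5, 6, 7, 9}. The correct De Morgan law is (A ∪ B)' = A' ∩ B'.


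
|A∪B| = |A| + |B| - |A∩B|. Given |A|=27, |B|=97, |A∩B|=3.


|A ∪ B| = |A| + |B| - |A ∩ B|
= 27 + 97 - 3
= 121

|A ∪ B| = 121


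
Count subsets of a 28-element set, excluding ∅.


Total subsets = 2^n = 2^28 = 268435456
Non-empty subsets exclude the empty set: 2^n - 1
= 268435456 - 1
= 268435455

Number of non-empty subsets = 268435455


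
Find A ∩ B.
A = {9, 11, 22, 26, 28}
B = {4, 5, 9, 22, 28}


A ∩ B = elements in both A and B
A = {9, 11, 22, 26, 28}
B = {4, 5, 9, 22, 28}
A ∩ B = {9, 22, 28}

A ∩ B = {9, 22, 28}


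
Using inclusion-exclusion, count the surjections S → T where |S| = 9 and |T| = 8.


n = |S| = 9, k = |T| = 8. Surjections via inclusion-exclusion:
S(n,k) = Σ(-1)^i × C(k,i) × (k-i)^n, i=0 to k
i=0: (-1)^0×C(8,0)×8^9 = 134217728
i=1: (-1)^1×C(8,1)×7^9 = -322828856
i=2: (-1)^2×C(8,2)×6^9 = 282175488
i=3: (-1)^3×C(8,3)×5^9 = -109375000
i=4: (-1)^4×C(8,4)×4^9 = 18350080
i=5: (-1)^5×C(8,5)×3^9 = -1102248
i=6: (-1)^6×C(8,6)×2^9 = 14336
i=7: (-1)^7×C(8,7)×1^9 = -8
i=8: (-1)^8×C(8,8)×0^9 = 0
Total = 1451520

Number of surjections = 1451520


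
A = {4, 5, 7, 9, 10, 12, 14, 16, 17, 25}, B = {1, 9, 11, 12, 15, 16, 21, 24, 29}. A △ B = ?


A △ B = (A \ B) ∪ (B \ A) = elements in exactly one of A or B
A \ B = {4, 5, 7, 10, 14, 17, 25}
B \ A = {1, 11, 15, 21, 24, 29}
A △ B = {1, 4, 5, 7, 10, 11, 14, 15, 17, 21, 24, 25, 29}

A △ B = {1, 4, 5, 7, 10, 11, 14, 15, 17, 21, 24, 25, 29}


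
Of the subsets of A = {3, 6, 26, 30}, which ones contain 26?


A subset of A contains 26 iff the remaining 3 elements form any subset of A \ {26}.
Count: 2^(n-1) = 2^3 = 8
Subsets containing 26: {26}, {3, 26}, {6, 26}, {26, 30}, {3, 6, 26}, {3, 26, 30}, {6, 26, 30}, {3, 6, 26, 30}

Subsets containing 26 (8 total): {26}, {3, 26}, {6, 26}, {26, 30}, {3, 6, 26}, {3, 26, 30}, {6, 26, 30}, {3, 6, 26, 30}


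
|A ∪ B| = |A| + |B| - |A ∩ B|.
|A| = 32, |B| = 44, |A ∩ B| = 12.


|A ∪ B| = |A| + |B| - |A ∩ B|
= 32 + 44 - 12
= 64

|A ∪ B| = 64


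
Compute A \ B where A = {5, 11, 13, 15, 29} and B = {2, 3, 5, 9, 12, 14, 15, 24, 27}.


A \ B = elements in A but not in B
A = {5, 11, 13, 15, 29}
B = {2, 3, 5, 9, 12, 14, 15, 24, 27}
Remove from A any elements in B
A \ B = {11, 13, 29}

A \ B = {11, 13, 29}


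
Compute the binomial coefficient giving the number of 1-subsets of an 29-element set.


C(n,k) = n! / (k!(n-k)!)
C(29,1) = 29! / (1!28!)
= 29

C(29,1) = 29


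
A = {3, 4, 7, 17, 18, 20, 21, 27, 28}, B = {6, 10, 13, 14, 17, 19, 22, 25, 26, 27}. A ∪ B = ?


A ∪ B = all elements in A or B (or both)
A = {3, 4, 7, 17, 18, 20, 21, 27, 28}
B = {6, 10, 13, 14, 17, 19, 22, 25, 26, 27}
A ∪ B = {3, 4, 6, 7, 10, 13, 14, 17, 18, 19, 20, 21, 22, 25, 26, 27, 28}

A ∪ B = {3, 4, 6, 7, 10, 13, 14, 17, 18, 19, 20, 21, 22, 25, 26, 27, 28}


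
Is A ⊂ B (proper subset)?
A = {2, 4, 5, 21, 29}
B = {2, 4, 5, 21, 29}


A ⊂ B requires: A ⊆ B AND A ≠ B.
A ⊆ B? Yes
A = B? Yes
A = B, so A is not a PROPER subset.

No, A is not a proper subset of B


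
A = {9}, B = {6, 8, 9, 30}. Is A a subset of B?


A ⊆ B means every element of A is in B.
All elements of A are in B.
So A ⊆ B.

Yes, A ⊆ B


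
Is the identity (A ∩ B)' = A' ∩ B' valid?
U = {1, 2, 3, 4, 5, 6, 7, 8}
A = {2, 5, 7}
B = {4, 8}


LHS: A ∩ B = ∅
(A ∩ B)' = U \ (A ∩ B) = {1, 2, 3, 4, 5, 6, 7, 8}
A' = {1, 3, 4, 6, 8}, B' = {1, 2, 3, 5, 6, 7}
Claimed RHS: A' ∩ B' = {1, 3, 6}
Identity is INVALID: LHS = {1, 2, 3, 4, 5, 6, 7, 8} but the RHS claimed here equals {1, 3, 6}. The correct form is (A ∩ B)' = A' ∪ B'.

Identity is invalid: (A ∩ B)' = {1, 2, 3, 4, 5, 6, 7, 8} but A' ∩ B' = {1, 3, 6}. The correct De Morgan law is (A ∩ B)' = A' ∪ B'.


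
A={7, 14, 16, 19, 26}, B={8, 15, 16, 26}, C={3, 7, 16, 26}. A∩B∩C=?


A ∩ B = {16, 26}
(A ∩ B) ∩ C = {16, 26}

A ∩ B ∩ C = {16, 26}


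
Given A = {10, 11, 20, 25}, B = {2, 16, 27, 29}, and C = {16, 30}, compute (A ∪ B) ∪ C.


A ∪ B = {2, 10, 11, 16, 20, 25, 27, 29}
(A ∪ B) ∪ C = {2, 10, 11, 16, 20, 25, 27, 29, 30}

A ∪ B ∪ C = {2, 10, 11, 16, 20, 25, 27, 29, 30}


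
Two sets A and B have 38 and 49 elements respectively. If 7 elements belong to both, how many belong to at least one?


|A ∪ B| = |A| + |B| - |A ∩ B|
= 38 + 49 - 7
= 80

|A ∪ B| = 80


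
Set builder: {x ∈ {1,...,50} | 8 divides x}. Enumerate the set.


Checking each candidate:
Condition: multiples of 8 in {1,...,50}
Result = {8, 16, 24, 32, 40, 48}

{8, 16, 24, 32, 40, 48}


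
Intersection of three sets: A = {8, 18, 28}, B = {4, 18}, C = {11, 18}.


A ∩ B = {18}
(A ∩ B) ∩ C = {18}

A ∩ B ∩ C = {18}


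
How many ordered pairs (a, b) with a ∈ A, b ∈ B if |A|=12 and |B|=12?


|A × B| = |A| × |B|
= 12 × 12
= 144

|A × B| = 144


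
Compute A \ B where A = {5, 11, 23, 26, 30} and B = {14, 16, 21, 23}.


A \ B = elements in A but not in B
A = {5, 11, 23, 26, 30}
B = {14, 16, 21, 23}
Remove from A any elements in B
A \ B = {5, 11, 26, 30}

A \ B = {5, 11, 26, 30}


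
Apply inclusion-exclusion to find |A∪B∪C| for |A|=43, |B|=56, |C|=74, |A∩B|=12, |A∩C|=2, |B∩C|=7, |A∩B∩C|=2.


|A∪B∪C| = |A|+|B|+|C| - |A∩B|-|A∩C|-|B∩C| + |A∩B∩C|
= 43+56+74 - 12-2-7 + 2
= 173 - 21 + 2
= 154

|A ∪ B ∪ C| = 154


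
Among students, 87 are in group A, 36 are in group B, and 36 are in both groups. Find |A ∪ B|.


|A ∪ B| = |A| + |B| - |A ∩ B|
= 87 + 36 - 36
= 87

|A ∪ B| = 87


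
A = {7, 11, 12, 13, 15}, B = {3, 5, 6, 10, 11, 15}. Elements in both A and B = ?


A = {7, 11, 12, 13, 15}
B = {3, 5, 6, 10, 11, 15}
Region: in both A and B
Elements: {11, 15}

Elements in both A and B: {11, 15}


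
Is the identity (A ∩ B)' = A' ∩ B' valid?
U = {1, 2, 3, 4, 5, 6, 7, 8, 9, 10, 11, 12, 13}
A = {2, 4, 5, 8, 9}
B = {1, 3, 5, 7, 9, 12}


LHS: A ∩ B = {5, 9}
(A ∩ B)' = U \ (A ∩ B) = {1, 2, 3, 4, 6, 7, 8, 10, 11, 12, 13}
A' = {1, 3, 6, 7, 10, 11, 12, 13}, B' = {2, 4, 6, 8, 10, 11, 13}
Claimed RHS: A' ∩ B' = {6, 10, 11, 13}
Identity is INVALID: LHS = {1, 2, 3, 4, 6, 7, 8, 10, 11, 12, 13} but the RHS claimed here equals {6, 10, 11, 13}. The correct form is (A ∩ B)' = A' ∪ B'.

Identity is invalid: (A ∩ B)' = {1, 2, 3, 4, 6, 7, 8, 10, 11, 12, 13} but A' ∩ B' = {6, 10, 11, 13}. The correct De Morgan law is (A ∩ B)' = A' ∪ B'.


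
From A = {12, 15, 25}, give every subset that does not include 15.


A subset of A that omits 15 is a subset of A \ {15}, so there are 2^(n-1) = 2^2 = 4 of them.
Subsets excluding 15: ∅, {12}, {25}, {12, 25}

Subsets excluding 15 (4 total): ∅, {12}, {25}, {12, 25}


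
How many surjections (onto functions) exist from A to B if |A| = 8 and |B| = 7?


n = |A| = 8, k = |B| = 7. Surjections via inclusion-exclusion:
S(n,k) = Σ(-1)^i × C(k,i) × (k-i)^n, i=0 to k
i=0: (-1)^0×C(7,0)×7^8 = 5764801
i=1: (-1)^1×C(7,1)×6^8 = -11757312
i=2: (-1)^2×C(7,2)×5^8 = 8203125
i=3: (-1)^3×C(7,3)×4^8 = -2293760
i=4: (-1)^4×C(7,4)×3^8 = 229635
i=5: (-1)^5×C(7,5)×2^8 = -5376
i=6: (-1)^6×C(7,6)×1^8 = 7
i=7: (-1)^7×C(7,7)×0^8 = 0
Total = 141120

Number of surjections = 141120


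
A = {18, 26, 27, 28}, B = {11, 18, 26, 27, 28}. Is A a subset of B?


A ⊆ B means every element of A is in B.
All elements of A are in B.
So A ⊆ B.

Yes, A ⊆ B


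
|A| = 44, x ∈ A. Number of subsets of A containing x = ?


Subsets of A containing x correspond to subsets of A \ {x}, which has 43 elements.
Count = 2^(n-1) = 2^43
= 8796093022208

Number of subsets containing x = 8796093022208


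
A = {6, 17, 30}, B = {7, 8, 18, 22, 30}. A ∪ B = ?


A ∪ B = all elements in A or B (or both)
A = {6, 17, 30}
B = {7, 8, 18, 22, 30}
A ∪ B = {6, 7, 8, 17, 18, 22, 30}

A ∪ B = {6, 7, 8, 17, 18, 22, 30}


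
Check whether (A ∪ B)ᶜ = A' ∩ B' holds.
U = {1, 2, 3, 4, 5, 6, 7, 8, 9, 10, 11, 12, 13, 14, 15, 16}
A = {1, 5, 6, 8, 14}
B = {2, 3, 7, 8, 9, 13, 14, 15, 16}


LHS: A ∪ B = {1, 2, 3, 5, 6, 7, 8, 9, 13, 14, 15, 16}
(A ∪ B)' = U \ (A ∪ B) = {4, 10, 11, 12}
A' = {2, 3, 4, 7, 9, 10, 11, 12, 13, 15, 16}, B' = {1, 4, 5, 6, 10, 11, 12}
Claimed RHS: A' ∩ B' = {4, 10, 11, 12}
Identity is VALID: LHS = RHS = {4, 10, 11, 12} ✓

Identity is valid. (A ∪ B)' = A' ∩ B' = {4, 10, 11, 12}


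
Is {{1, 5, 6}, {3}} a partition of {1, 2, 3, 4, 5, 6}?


A partition requires: (1) non-empty parts, (2) pairwise disjoint, (3) union = U
Parts: {1, 5, 6}, {3}
Union of parts: {1, 3, 5, 6}
U = {1, 2, 3, 4, 5, 6}
All non-empty? True
Pairwise disjoint? True
Covers U? False

No, not a valid partition


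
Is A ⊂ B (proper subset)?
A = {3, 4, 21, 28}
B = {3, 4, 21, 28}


A ⊂ B requires: A ⊆ B AND A ≠ B.
A ⊆ B? Yes
A = B? Yes
A = B, so A is not a PROPER subset.

No, A is not a proper subset of B


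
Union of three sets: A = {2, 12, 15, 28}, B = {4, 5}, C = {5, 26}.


A ∪ B = {2, 4, 5, 12, 15, 28}
(A ∪ B) ∪ C = {2, 4, 5, 12, 15, 26, 28}

A ∪ B ∪ C = {2, 4, 5, 12, 15, 26, 28}


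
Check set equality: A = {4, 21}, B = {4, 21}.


Two sets are equal iff they have exactly the same elements.
A = {4, 21}
B = {4, 21}
Same elements → A = B

Yes, A = B


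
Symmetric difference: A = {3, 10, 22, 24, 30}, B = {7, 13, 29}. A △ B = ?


A △ B = (A \ B) ∪ (B \ A) = elements in exactly one of A or B
A \ B = {3, 10, 22, 24, 30}
B \ A = {7, 13, 29}
A △ B = {3, 7, 10, 13, 22, 24, 29, 30}

A △ B = {3, 7, 10, 13, 22, 24, 29, 30}


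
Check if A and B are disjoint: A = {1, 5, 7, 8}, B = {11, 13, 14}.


Disjoint means A ∩ B = ∅.
A ∩ B = ∅
A ∩ B = ∅, so A and B are disjoint.

Yes, A and B are disjoint


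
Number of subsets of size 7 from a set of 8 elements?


C(n,k) = n! / (k!(n-k)!)
C(8,7) = 8! / (7!1!)
= 8

C(8,7) = 8


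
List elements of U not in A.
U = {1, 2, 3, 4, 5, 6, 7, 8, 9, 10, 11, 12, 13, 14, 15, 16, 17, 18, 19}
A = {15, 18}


Aᶜ = U \ A = elements in U but not in A
U = {1, 2, 3, 4, 5, 6, 7, 8, 9, 10, 11, 12, 13, 14, 15, 16, 17, 18, 19}
A = {15, 18}
Aᶜ = {1, 2, 3, 4, 5, 6, 7, 8, 9, 10, 11, 12, 13, 14, 16, 17, 19}

Aᶜ = {1, 2, 3, 4, 5, 6, 7, 8, 9, 10, 11, 12, 13, 14, 16, 17, 19}


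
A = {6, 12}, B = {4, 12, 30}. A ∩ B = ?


A ∩ B = elements in both A and B
A = {6, 12}
B = {4, 12, 30}
A ∩ B = {12}

A ∩ B = {12}


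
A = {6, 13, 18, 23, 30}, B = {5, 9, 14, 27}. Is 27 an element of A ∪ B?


A = {6, 13, 18, 23, 30}, B = {5, 9, 14, 27}
A ∪ B = all elements in A or B
A ∪ B = {5, 6, 9, 13, 14, 18, 23, 27, 30}
Checking if 27 ∈ A ∪ B
27 is in A ∪ B → True

27 ∈ A ∪ B


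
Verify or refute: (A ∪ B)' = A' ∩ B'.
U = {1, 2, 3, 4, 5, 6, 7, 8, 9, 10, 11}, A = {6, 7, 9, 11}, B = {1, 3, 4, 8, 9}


LHS: A ∪ B = {1, 3, 4, 6, 7, 8, 9, 11}
(A ∪ B)' = U \ (A ∪ B) = {2, 5, 10}
A' = {1, 2, 3, 4, 5, 8, 10}, B' = {2, 5, 6, 7, 10, 11}
Claimed RHS: A' ∩ B' = {2, 5, 10}
Identity is VALID: LHS = RHS = {2, 5, 10} ✓

Identity is valid. (A ∪ B)' = A' ∩ B' = {2, 5, 10}


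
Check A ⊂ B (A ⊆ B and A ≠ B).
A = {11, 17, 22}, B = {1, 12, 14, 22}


A ⊂ B requires: A ⊆ B AND A ≠ B.
A ⊆ B? No
A ⊄ B, so A is not a proper subset.

No, A is not a proper subset of B


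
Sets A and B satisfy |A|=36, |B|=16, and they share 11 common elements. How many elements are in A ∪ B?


|A ∪ B| = |A| + |B| - |A ∩ B|
= 36 + 16 - 11
= 41

|A ∪ B| = 41


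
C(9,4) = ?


C(n,k) = n! / (k!(n-k)!)
C(9,4) = 9! / (4!5!)
= 126

C(9,4) = 126


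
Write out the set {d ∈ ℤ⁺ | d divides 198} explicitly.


Checking each candidate:
Condition: positive divisors of 198
Result = {1, 2, 3, 6, 9, 11, 18, 22, 33, 66, 99, 198}

{1, 2, 3, 6, 9, 11, 18, 22, 33, 66, 99, 198}


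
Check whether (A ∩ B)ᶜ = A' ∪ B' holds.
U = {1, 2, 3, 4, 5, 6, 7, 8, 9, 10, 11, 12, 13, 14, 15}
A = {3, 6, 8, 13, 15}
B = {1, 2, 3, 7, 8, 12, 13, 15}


LHS: A ∩ B = {3, 8, 13, 15}
(A ∩ B)' = U \ (A ∩ B) = {1, 2, 4, 5, 6, 7, 9, 10, 11, 12, 14}
A' = {1, 2, 4, 5, 7, 9, 10, 11, 12, 14}, B' = {4, 5, 6, 9, 10, 11, 14}
Claimed RHS: A' ∪ B' = {1, 2, 4, 5, 6, 7, 9, 10, 11, 12, 14}
Identity is VALID: LHS = RHS = {1, 2, 4, 5, 6, 7, 9, 10, 11, 12, 14} ✓

Identity is valid. (A ∩ B)' = A' ∪ B' = {1, 2, 4, 5, 6, 7, 9, 10, 11, 12, 14}


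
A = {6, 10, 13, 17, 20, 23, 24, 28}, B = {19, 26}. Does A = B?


Two sets are equal iff they have exactly the same elements.
A = {6, 10, 13, 17, 20, 23, 24, 28}
B = {19, 26}
Differences: {6, 10, 13, 17, 19, 20, 23, 24, 26, 28}
A ≠ B

No, A ≠ B


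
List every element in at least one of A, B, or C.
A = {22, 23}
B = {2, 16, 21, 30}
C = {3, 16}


A ∪ B = {2, 16, 21, 22, 23, 30}
(A ∪ B) ∪ C = {2, 3, 16, 21, 22, 23, 30}

A ∪ B ∪ C = {2, 3, 16, 21, 22, 23, 30}


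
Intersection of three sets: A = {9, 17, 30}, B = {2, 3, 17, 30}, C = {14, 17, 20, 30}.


A ∩ B = {17, 30}
(A ∩ B) ∩ C = {17, 30}

A ∩ B ∩ C = {17, 30}


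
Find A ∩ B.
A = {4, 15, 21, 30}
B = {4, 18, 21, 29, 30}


A ∩ B = elements in both A and B
A = {4, 15, 21, 30}
B = {4, 18, 21, 29, 30}
A ∩ B = {4, 21, 30}

A ∩ B = {4, 21, 30}


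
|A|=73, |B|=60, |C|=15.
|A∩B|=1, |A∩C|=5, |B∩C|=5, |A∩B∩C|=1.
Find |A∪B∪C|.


|A∪B∪C| = |A|+|B|+|C| - |A∩B|-|A∩C|-|B∩C| + |A∩B∩C|
= 73+60+15 - 1-5-5 + 1
= 148 - 11 + 1
= 138

|A ∪ B ∪ C| = 138


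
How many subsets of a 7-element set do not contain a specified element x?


Subsets of A avoiding x are subsets of A \ {x}, which has 6 elements.
Count = 2^(n-1) = 2^6
= 64

Number of subsets avoiding x = 64


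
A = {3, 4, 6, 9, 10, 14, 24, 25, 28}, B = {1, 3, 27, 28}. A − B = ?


A \ B = elements in A but not in B
A = {3, 4, 6, 9, 10, 14, 24, 25, 28}
B = {1, 3, 27, 28}
Remove from A any elements in B
A \ B = {4, 6, 9, 10, 14, 24, 25}

A \ B = {4, 6, 9, 10, 14, 24, 25}


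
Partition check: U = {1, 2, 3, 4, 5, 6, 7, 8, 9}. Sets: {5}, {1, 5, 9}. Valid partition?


A partition requires: (1) non-empty parts, (2) pairwise disjoint, (3) union = U
Parts: {5}, {1, 5, 9}
Union of parts: {1, 5, 9}
U = {1, 2, 3, 4, 5, 6, 7, 8, 9}
All non-empty? True
Pairwise disjoint? False
Covers U? False

No, not a valid partition


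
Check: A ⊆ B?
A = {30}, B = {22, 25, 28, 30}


A ⊆ B means every element of A is in B.
All elements of A are in B.
So A ⊆ B.

Yes, A ⊆ B


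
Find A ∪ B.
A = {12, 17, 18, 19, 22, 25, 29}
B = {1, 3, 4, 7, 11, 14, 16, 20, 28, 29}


A ∪ B = all elements in A or B (or both)
A = {12, 17, 18, 19, 22, 25, 29}
B = {1, 3, 4, 7, 11, 14, 16, 20, 28, 29}
A ∪ B = {1, 3, 4, 7, 11, 12, 14, 16, 17, 18, 19, 20, 22, 25, 28, 29}

A ∪ B = {1, 3, 4, 7, 11, 12, 14, 16, 17, 18, 19, 20, 22, 25, 28, 29}


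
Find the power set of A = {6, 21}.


|A| = 2, so |P(A)| = 2^2 = 4
Enumerate subsets by cardinality (0 to 2):
∅, {6}, {21}, {6, 21}

P(A) has 4 subsets: ∅, {6}, {21}, {6, 21}


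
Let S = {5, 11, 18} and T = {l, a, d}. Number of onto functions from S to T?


n = |S| = 3, k = |T| = 3. Surjections via inclusion-exclusion:
S(n,k) = Σ(-1)^i × C(k,i) × (k-i)^n, i=0 to k
i=0: (-1)^0×C(3,0)×3^3 = 27
i=1: (-1)^1×C(3,1)×2^3 = -24
i=2: (-1)^2×C(3,2)×1^3 = 3
i=3: (-1)^3×C(3,3)×0^3 = 0
Total = 6

Number of surjections = 6


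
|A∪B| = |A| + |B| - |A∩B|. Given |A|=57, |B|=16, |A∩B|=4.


|A ∪ B| = |A| + |B| - |A ∩ B|
= 57 + 16 - 4
= 69

|A ∪ B| = 69


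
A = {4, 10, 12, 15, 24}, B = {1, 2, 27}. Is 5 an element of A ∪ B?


A = {4, 10, 12, 15, 24}, B = {1, 2, 27}
A ∪ B = all elements in A or B
A ∪ B = {1, 2, 4, 10, 12, 15, 24, 27}
Checking if 5 ∈ A ∪ B
5 is not in A ∪ B → False

5 ∉ A ∪ B


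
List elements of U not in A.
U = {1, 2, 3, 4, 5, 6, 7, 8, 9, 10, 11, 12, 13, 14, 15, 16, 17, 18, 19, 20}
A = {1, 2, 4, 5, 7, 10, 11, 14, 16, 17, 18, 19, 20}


Aᶜ = U \ A = elements in U but not in A
U = {1, 2, 3, 4, 5, 6, 7, 8, 9, 10, 11, 12, 13, 14, 15, 16, 17, 18, 19, 20}
A = {1, 2, 4, 5, 7, 10, 11, 14, 16, 17, 18, 19, 20}
Aᶜ = {3, 6, 8, 9, 12, 13, 15}

Aᶜ = {3, 6, 8, 9, 12, 13, 15}


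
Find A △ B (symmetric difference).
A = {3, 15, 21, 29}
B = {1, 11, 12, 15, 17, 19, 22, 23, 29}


A △ B = (A \ B) ∪ (B \ A) = elements in exactly one of A or B
A \ B = {3, 21}
B \ A = {1, 11, 12, 17, 19, 22, 23}
A △ B = {1, 3, 11, 12, 17, 19, 21, 22, 23}

A △ B = {1, 3, 11, 12, 17, 19, 21, 22, 23}


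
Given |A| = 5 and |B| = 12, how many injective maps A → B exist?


An injection sends each of |A| = 5 inputs to a distinct output in B.
# injections = |B|·(|B|-1)·…·(|B|-|A|+1) = 12! / (12 - 5)!
= 12 × 11 × 10 × 9 × 8
= 95040

Number of injections = 95040


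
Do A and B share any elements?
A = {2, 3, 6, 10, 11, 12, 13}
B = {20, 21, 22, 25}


Disjoint means A ∩ B = ∅.
A ∩ B = ∅
A ∩ B = ∅, so A and B are disjoint.

No — A and B share no elements (A ∩ B = ∅), so they are disjoint


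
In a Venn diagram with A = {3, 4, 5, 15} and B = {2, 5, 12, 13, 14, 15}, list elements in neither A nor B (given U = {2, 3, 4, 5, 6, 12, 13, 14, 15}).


A = {3, 4, 5, 15}
B = {2, 5, 12, 13, 14, 15}
Region: in neither A nor B (given U = {2, 3, 4, 5, 6, 12, 13, 14, 15})
Elements: {6}

Elements in neither A nor B (given U = {2, 3, 4, 5, 6, 12, 13, 14, 15}): {6}


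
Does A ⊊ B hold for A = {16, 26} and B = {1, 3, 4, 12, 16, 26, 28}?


A ⊂ B requires: A ⊆ B AND A ≠ B.
A ⊆ B? Yes
A = B? No
A ⊂ B: Yes (A is a proper subset of B)

Yes, A ⊂ B


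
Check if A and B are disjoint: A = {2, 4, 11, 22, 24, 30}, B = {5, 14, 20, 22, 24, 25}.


Disjoint means A ∩ B = ∅.
A ∩ B = {22, 24}
A ∩ B ≠ ∅, so A and B are NOT disjoint.

No, A and B are not disjoint (A ∩ B = {22, 24})


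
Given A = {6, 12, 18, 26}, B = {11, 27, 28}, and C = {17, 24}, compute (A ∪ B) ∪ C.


A ∪ B = {6, 11, 12, 18, 26, 27, 28}
(A ∪ B) ∪ C = {6, 11, 12, 17, 18, 24, 26, 27, 28}

A ∪ B ∪ C = {6, 11, 12, 17, 18, 24, 26, 27, 28}


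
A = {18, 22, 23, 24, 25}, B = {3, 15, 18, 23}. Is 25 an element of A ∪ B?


A = {18, 22, 23, 24, 25}, B = {3, 15, 18, 23}
A ∪ B = all elements in A or B
A ∪ B = {3, 15, 18, 22, 23, 24, 25}
Checking if 25 ∈ A ∪ B
25 is in A ∪ B → True

25 ∈ A ∪ B


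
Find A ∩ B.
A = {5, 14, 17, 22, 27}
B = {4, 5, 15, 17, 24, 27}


A ∩ B = elements in both A and B
A = {5, 14, 17, 22, 27}
B = {4, 5, 15, 17, 24, 27}
A ∩ B = {5, 17, 27}

A ∩ B = {5, 17, 27}


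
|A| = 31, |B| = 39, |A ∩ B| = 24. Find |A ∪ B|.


|A ∪ B| = |A| + |B| - |A ∩ B|
= 31 + 39 - 24
= 46

|A ∪ B| = 46


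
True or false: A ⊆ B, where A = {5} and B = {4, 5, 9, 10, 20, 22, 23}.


A ⊆ B means every element of A is in B.
All elements of A are in B.
So A ⊆ B.

Yes, A ⊆ B


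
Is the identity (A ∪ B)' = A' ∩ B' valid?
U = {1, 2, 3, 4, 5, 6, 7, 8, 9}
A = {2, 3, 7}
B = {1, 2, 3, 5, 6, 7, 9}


LHS: A ∪ B = {1, 2, 3, 5, 6, 7, 9}
(A ∪ B)' = U \ (A ∪ B) = {4, 8}
A' = {1, 4, 5, 6, 8, 9}, B' = {4, 8}
Claimed RHS: A' ∩ B' = {4, 8}
Identity is VALID: LHS = RHS = {4, 8} ✓

Identity is valid. (A ∪ B)' = A' ∩ B' = {4, 8}


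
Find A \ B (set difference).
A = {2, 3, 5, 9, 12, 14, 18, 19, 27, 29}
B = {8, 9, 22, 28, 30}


A \ B = elements in A but not in B
A = {2, 3, 5, 9, 12, 14, 18, 19, 27, 29}
B = {8, 9, 22, 28, 30}
Remove from A any elements in B
A \ B = {2, 3, 5, 12, 14, 18, 19, 27, 29}

A \ B = {2, 3, 5, 12, 14, 18, 19, 27, 29}


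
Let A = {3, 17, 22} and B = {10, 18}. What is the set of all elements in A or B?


A ∪ B = all elements in A or B (or both)
A = {3, 17, 22}
B = {10, 18}
A ∪ B = {3, 10, 17, 18, 22}

A ∪ B = {3, 10, 17, 18, 22}


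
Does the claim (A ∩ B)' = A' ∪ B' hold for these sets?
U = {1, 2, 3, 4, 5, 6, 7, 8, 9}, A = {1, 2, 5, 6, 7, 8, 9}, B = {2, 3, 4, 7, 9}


LHS: A ∩ B = {2, 7, 9}
(A ∩ B)' = U \ (A ∩ B) = {1, 3, 4, 5, 6, 8}
A' = {3, 4}, B' = {1, 5, 6, 8}
Claimed RHS: A' ∪ B' = {1, 3, 4, 5, 6, 8}
Identity is VALID: LHS = RHS = {1, 3, 4, 5, 6, 8} ✓

Identity is valid. (A ∩ B)' = A' ∪ B' = {1, 3, 4, 5, 6, 8}


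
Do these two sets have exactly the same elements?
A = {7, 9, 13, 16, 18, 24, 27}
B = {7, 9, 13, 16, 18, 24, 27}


Two sets are equal iff they have exactly the same elements.
A = {7, 9, 13, 16, 18, 24, 27}
B = {7, 9, 13, 16, 18, 24, 27}
Same elements → A = B

Yes, A = B


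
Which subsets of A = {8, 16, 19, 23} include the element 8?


A subset of A contains 8 iff the remaining 3 elements form any subset of A \ {8}.
Count: 2^(n-1) = 2^3 = 8
Subsets containing 8: {8}, {8, 16}, {8, 19}, {8, 23}, {8, 16, 19}, {8, 16, 23}, {8, 19, 23}, {8, 16, 19, 23}

Subsets containing 8 (8 total): {8}, {8, 16}, {8, 19}, {8, 23}, {8, 16, 19}, {8, 16, 23}, {8, 19, 23}, {8, 16, 19, 23}
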